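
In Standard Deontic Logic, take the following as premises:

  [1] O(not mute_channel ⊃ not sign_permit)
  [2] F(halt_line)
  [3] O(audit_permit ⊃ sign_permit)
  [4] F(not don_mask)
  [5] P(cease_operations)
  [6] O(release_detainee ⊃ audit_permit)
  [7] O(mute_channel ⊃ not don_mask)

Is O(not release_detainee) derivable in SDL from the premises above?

Yes

Premise 4 is F(not don_mask), i.e. O(don_mask).
Premise 7 is O(mute_channel ⊃ not don_mask); contrapositively O(don_mask ⊃ not mute_channel). Since O(don_mask) holds, K gives O(not mute_channel).
Premise 1 is O(not mute_channel ⊃ not sign_permit); since O(not mute_channel), deontic closure gives O(not sign_permit).
Premise 3, O(audit_permit ⊃ sign_permit), contraposes to O(not sign_permit ⊃ not audit_permit); with O(not sign_permit) we get O(not audit_permit).
The contrapositive of premise 6 (O(release_detainee ⊃ audit_permit)) is O(not audit_permit ⊃ not release_detainee), and O(not audit_permit) is already established, so O(not release_detainee).
Premises 2, 5 do not contribute to this derivation.
So O(not release_detainee) follows.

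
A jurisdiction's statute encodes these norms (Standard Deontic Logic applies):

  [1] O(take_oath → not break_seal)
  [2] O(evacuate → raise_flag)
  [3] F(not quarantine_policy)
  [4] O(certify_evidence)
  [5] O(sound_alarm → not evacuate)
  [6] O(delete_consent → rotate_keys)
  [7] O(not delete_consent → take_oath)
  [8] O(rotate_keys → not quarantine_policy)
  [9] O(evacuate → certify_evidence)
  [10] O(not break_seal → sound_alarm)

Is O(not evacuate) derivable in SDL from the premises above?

Premise 3, F(not quarantine_policy), is equivalent to O(quarantine_policy).
Premise 8, O(rotate_keys → not quarantine_policy), contraposes to O(quarantine_policy → not rotate_keys); with O(quarantine_policy) we get O(not rotate_keys).
Premise 6 is O(delete_consent → rotate_keys); contrapositively O(not rotate_keys → not delete_consent). Since O(not rotate_keys) holds, K gives O(not delete_consent).
From O(not delete_consent) and premise 7, O(not delete_consent → take_oath), we obtain O(take_oath).
From O(take_oath) and premise 1, O(take_oath → not break_seal), we obtain O(not break_seal).
From O(not break_seal) and premise 10, O(not break_seal → sound_alarm), we obtain O(sound_alarm).
With premise 5, O(sound_alarm → not evacuate), the K-axiom yields O(not evacuate).
Premises 2, 4, 9 do not contribute to this derivation.
So O(not evacuate) follows.

Yes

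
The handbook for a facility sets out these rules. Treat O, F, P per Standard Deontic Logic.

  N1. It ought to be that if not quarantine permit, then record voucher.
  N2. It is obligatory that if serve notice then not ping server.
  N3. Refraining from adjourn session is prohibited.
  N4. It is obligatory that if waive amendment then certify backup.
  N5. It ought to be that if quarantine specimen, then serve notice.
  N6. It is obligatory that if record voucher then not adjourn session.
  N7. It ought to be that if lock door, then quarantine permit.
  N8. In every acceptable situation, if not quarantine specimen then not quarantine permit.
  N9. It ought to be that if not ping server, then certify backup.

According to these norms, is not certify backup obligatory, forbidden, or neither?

Forbidden

Premise 3 is F(¬adjourn_session), i.e. O(adjourn_session).
The contrapositive of premise 6 (O(record_voucher → ¬adjourn_session)) is O(adjourn_session → ¬record_voucher), and O(adjourn_session) is already established, so O(¬record_voucher).
The contrapositive of premise 1 (O(¬quarantine_permit → record_voucher)) is O(¬record_voucher → quarantine_permit), and O(¬record_voucher) is already established, so O(quarantine_permit).
Premise 8 is O(¬quarantine_specimen → ¬quarantine_permit); contrapositively O(quarantine_permit → quarantine_specimen). Since O(quarantine_permit) holds, K gives O(quarantine_specimen).
From O(quarantine_specimen) and premise 5, O(quarantine_specimen → serve_notice), we obtain O(serve_notice).
From O(serve_notice) and premise 2, O(serve_notice → ¬ping_server), we obtain O(¬ping_server).
Premise 9 is O(¬ping_server → certify_backup); since O(¬ping_server), deontic closure gives O(certify_backup).
Premises 4, 7 do not contribute to this derivation.
Thus O(certify_backup), which is F(¬certify_backup): ¬certify_backup is forbidden.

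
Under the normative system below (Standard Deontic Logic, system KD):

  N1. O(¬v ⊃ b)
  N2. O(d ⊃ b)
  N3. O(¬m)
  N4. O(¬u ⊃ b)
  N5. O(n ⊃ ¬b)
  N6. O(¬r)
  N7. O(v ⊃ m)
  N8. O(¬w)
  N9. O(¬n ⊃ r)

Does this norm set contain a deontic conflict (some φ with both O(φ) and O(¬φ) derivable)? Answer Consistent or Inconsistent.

From premise 3 we have O(¬m).
Premise 7, O(v ⊃ m), contraposes to O(¬m ⊃ ¬v); with O(¬m) we get O(¬v).
Applying K to premise 1 (O(¬v ⊃ b)) and O(¬v) yields O(b).
Premise 5 is O(n ⊃ ¬b); contrapositively O(b ⊃ ¬n). Since O(b) holds, K gives O(¬n).
From O(¬n) and premise 9, O(¬n ⊃ r), we obtain O(r).
However, premise 6 gives O(¬r).
We now have both O(r) and O(¬r) — r is simultaneously obligatory and forbidden, violating the D-axiom.

Inconsistent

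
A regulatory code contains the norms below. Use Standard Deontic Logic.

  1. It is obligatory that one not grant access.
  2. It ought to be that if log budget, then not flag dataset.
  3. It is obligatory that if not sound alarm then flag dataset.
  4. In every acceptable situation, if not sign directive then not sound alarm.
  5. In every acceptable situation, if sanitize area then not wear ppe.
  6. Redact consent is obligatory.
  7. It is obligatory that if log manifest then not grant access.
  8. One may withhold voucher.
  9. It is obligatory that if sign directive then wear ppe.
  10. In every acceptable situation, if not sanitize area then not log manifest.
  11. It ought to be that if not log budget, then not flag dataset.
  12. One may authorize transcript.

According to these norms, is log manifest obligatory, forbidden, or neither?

Forbidden

Premises 2 and 11 are O(log_budget → ¬flag_dataset) and O(¬log_budget → ¬flag_dataset); every ideal world satisfies log_budget or ¬log_budget, so in either case ¬flag_dataset holds — hence O(¬flag_dataset).
Premise 3 is O(¬sound_alarm → flag_dataset); contrapositively O(¬flag_dataset → sound_alarm). Since O(¬flag_dataset) holds, K gives O(sound_alarm).
Premise 4 is O(¬sign_directive → ¬sound_alarm); contrapositively O(sound_alarm → sign_directive). Since O(sound_alarm) holds, K gives O(sign_directive).
Premise 9 is O(sign_directive → wear_ppe); since O(sign_directive), deontic closure gives O(wear_ppe).
Premise 5, O(sanitize_area → ¬wear_ppe), contraposes to O(wear_ppe → ¬sanitize_area); with O(wear_ppe) we get O(¬sanitize_area).
Premise 10 is O(¬sanitize_area → ¬log_manifest); since O(¬sanitize_area), deontic closure gives O(¬log_manifest).
Premises 1, 6, 7, 8, 12 do not contribute to this derivation.
Thus O(¬log_manifest), which is F(log_manifest): log_manifest is forbidden.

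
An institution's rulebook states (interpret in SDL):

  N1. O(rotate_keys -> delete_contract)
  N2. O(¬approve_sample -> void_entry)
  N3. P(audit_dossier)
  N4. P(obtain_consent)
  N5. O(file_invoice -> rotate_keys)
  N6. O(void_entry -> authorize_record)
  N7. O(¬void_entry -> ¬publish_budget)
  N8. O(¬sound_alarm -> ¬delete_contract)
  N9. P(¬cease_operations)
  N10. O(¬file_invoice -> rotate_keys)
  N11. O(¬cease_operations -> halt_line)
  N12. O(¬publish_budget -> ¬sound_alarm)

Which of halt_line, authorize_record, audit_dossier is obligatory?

Premises 10 and 5 cover both cases: O(¬file_invoice -> rotate_keys) and O(file_invoice -> rotate_keys). Since ¬file_invoice ∨ file_invoice is a tautology, O(rotate_keys) follows.
From O(rotate_keys) and premise 1, O(rotate_keys -> delete_contract), we obtain O(delete_contract).
Premise 8 is O(¬sound_alarm -> ¬delete_contract); contrapositively O(delete_contract -> sound_alarm). Since O(delete_contract) holds, K gives O(sound_alarm).
The contrapositive of premise 12 (O(¬publish_budget -> ¬sound_alarm)) is O(sound_alarm -> publish_budget), and O(sound_alarm) is already established, so O(publish_budget).
The contrapositive of premise 7 (O(¬void_entry -> ¬publish_budget)) is O(publish_budget -> void_entry), and O(publish_budget) is already established, so O(void_entry).
With premise 6, O(void_entry -> authorize_record), the K-axiom yields O(authorize_record).
So O(authorize_record) holds — authorize_record is obligatory. None of the other listed options is made obligatory by any chain of premises.

authorize_record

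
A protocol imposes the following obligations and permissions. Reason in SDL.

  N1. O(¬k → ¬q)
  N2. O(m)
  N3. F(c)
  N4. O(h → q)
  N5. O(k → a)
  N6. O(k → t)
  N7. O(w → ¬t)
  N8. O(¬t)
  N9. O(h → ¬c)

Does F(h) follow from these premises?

Yes

From premise 8 we have O(¬t).
The contrapositive of premise 6 (O(k → t)) is O(¬t → ¬k), and O(¬t) is already established, so O(¬k).
From O(¬k) and premise 1, O(¬k → ¬q), we obtain O(¬q).
Premise 4 is O(h → q); contrapositively O(¬q → ¬h). Since O(¬q) holds, K gives O(¬h).
Premises 2, 3, 5, 7, 9 do not contribute to this derivation.
So O(¬h) holds, i.e. F(h). The claim follows.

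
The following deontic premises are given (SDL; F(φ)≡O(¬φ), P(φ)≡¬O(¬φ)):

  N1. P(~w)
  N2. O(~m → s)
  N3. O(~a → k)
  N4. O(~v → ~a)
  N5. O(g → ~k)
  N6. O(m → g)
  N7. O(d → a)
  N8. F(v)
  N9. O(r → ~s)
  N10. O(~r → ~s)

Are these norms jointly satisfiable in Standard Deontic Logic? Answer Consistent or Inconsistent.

Inconsistent

By case analysis on r: premise 9 gives O(r → ~s) and premise 10 gives O(~r → ~s), so O(~s) either way.
Premise 2, O(~m → s), contraposes to O(~s → m); with O(~s) we get O(m).
Applying K to premise 6 (O(m → g)) and O(m) yields O(g).
Premise 5 is O(g → ~k); since O(g), deontic closure gives O(~k).
Premise 3, O(~a → k), contraposes to O(~k → a); with O(~k) we get O(a).
Premise 4, O(~v → ~a), contraposes to O(a → v); with O(a) we get O(v).
Yet premise 8 is F(v), i.e. O(~v).
We now have both O(v) and O(~v) — v is simultaneously obligatory and forbidden, violating the D-axiom.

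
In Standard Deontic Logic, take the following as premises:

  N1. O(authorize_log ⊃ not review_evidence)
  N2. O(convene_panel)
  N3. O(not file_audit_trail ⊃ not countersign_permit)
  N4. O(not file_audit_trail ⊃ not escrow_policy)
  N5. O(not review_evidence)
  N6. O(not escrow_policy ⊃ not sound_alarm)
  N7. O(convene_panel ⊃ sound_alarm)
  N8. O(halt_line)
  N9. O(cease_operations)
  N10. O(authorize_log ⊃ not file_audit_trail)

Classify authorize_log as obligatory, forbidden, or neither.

Premise 2 states O(convene_panel) outright.
Applying K to premise 7 (O(convene_panel ⊃ sound_alarm)) and O(convene_panel) yields O(sound_alarm).
Premise 6, O(not escrow_policy ⊃ not sound_alarm), contraposes to O(sound_alarm ⊃ escrow_policy); with O(sound_alarm) we get O(escrow_policy).
Premise 4, O(not file_audit_trail ⊃ not escrow_policy), contraposes to O(escrow_policy ⊃ file_audit_trail); with O(escrow_policy) we get O(file_audit_trail).
Premise 10, O(authorize_log ⊃ not file_audit_trail), contraposes to O(file_audit_trail ⊃ not authorize_log); with O(file_audit_trail) we get O(not authorize_log).
Premises 1, 3, 5, 8, 9 do not contribute to this derivation.
Thus O(not authorize_log), which is F(authorize_log): authorize_log is forbidden.

Forbidden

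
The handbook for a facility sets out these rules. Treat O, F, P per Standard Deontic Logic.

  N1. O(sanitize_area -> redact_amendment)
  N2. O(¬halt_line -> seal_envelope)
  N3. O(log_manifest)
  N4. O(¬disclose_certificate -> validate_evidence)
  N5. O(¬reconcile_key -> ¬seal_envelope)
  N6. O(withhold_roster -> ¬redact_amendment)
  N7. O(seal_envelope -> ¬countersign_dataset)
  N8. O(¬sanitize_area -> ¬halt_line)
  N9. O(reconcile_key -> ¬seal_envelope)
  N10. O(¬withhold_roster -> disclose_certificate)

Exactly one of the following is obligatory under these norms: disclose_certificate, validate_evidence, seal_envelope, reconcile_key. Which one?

disclose_certificate

By case analysis on ¬reconcile_key: premise 5 gives O(¬reconcile_key -> ¬seal_envelope) and premise 9 gives O(reconcile_key -> ¬seal_envelope), so O(¬seal_envelope) either way.
Premise 2, O(¬halt_line -> seal_envelope), contraposes to O(¬seal_envelope -> halt_line); with O(¬seal_envelope) we get O(halt_line).
The contrapositive of premise 8 (O(¬sanitize_area -> ¬halt_line)) is O(halt_line -> sanitize_area), and O(halt_line) is already established, so O(sanitize_area).
From O(sanitize_area) and premise 1, O(sanitize_area -> redact_amendment), we obtain O(redact_amendment).
The contrapositive of premise 6 (O(withhold_roster -> ¬redact_amendment)) is O(redact_amendment -> ¬withhold_roster), and O(redact_amendment) is already established, so O(¬withhold_roster).
With premise 10, O(¬withhold_roster -> disclose_certificate), the K-axiom yields O(disclose_certificate).
So O(disclose_certificate) holds — disclose_certificate is obligatory. None of the other listed options is made obligatory by any chain of premises.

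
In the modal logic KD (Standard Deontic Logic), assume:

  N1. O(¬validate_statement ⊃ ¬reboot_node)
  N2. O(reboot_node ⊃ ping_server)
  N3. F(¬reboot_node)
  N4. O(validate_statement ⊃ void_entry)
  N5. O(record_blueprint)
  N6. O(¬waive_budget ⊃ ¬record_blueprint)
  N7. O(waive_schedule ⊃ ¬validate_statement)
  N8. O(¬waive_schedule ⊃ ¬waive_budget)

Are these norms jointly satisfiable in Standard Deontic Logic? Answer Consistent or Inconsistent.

Inconsistent

Premise 5 gives O(record_blueprint).
The contrapositive of premise 6 (O(¬waive_budget ⊃ ¬record_blueprint)) is O(record_blueprint ⊃ waive_budget), and O(record_blueprint) is already established, so O(waive_budget).
The contrapositive of premise 8 (O(¬waive_schedule ⊃ ¬waive_budget)) is O(waive_budget ⊃ waive_schedule), and O(waive_budget) is already established, so O(waive_schedule).
Applying K to premise 7 (O(waive_schedule ⊃ ¬validate_statement)) and O(waive_schedule) yields O(¬validate_statement).
Premise 1 is O(¬validate_statement ⊃ ¬reboot_node); since O(¬validate_statement), deontic closure gives O(¬reboot_node).
However, F(¬reboot_node) at premise 3 amounts to O(reboot_node).
We now have both O(¬reboot_node) and O(reboot_node) — reboot_node is simultaneously obligatory and forbidden, violating the D-axiom.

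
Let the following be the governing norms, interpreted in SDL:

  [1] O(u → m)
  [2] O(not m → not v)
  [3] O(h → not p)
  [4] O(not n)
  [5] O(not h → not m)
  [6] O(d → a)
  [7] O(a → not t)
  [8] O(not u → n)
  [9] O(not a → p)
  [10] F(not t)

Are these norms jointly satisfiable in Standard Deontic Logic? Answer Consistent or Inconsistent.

From premise 4 we have O(not n).
Premise 8 is O(not u → n); contrapositively O(not n → u). Since O(not n) holds, K gives O(u).
Applying K to premise 1 (O(u → m)) and O(u) yields O(m).
The contrapositive of premise 5 (O(not h → not m)) is O(m → h), and O(m) is already established, so O(h).
With premise 3, O(h → not p), the K-axiom yields O(not p).
Premise 9, O(not a → p), contraposes to O(not p → a); with O(not p) we get O(a).
Applying K to premise 7 (O(a → not t)) and O(a) yields O(not t).
However, F(not t) at premise 10 amounts to O(t).
We now have both O(not t) and O(t) — t is simultaneously obligatory and forbidden, violating the D-axiom.

Inconsistent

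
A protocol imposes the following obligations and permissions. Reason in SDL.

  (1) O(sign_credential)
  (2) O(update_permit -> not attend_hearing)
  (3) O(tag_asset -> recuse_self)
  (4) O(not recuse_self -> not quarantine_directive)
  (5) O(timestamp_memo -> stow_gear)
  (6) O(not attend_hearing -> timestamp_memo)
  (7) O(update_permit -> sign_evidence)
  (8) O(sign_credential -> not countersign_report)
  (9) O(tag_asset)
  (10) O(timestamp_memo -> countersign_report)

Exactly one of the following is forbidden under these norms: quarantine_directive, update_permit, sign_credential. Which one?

Premise 1 states O(sign_credential) outright.
Premise 8 is O(sign_credential -> not countersign_report); since O(sign_credential), deontic closure gives O(not countersign_report).
Premise 10, O(timestamp_memo -> countersign_report), contraposes to O(not countersign_report -> not timestamp_memo); with O(not countersign_report) we get O(not timestamp_memo).
Premise 6 is O(not attend_hearing -> timestamp_memo); contrapositively O(not timestamp_memo -> attend_hearing). Since O(not timestamp_memo) holds, K gives O(attend_hearing).
Premise 2, O(update_permit -> not attend_hearing), contraposes to O(attend_hearing -> not update_permit); with O(attend_hearing) we get O(not update_permit).
So O(not update_permit) holds, i.e. update_permit is forbidden. None of the other listed options is forbidden under the premises.

update_permit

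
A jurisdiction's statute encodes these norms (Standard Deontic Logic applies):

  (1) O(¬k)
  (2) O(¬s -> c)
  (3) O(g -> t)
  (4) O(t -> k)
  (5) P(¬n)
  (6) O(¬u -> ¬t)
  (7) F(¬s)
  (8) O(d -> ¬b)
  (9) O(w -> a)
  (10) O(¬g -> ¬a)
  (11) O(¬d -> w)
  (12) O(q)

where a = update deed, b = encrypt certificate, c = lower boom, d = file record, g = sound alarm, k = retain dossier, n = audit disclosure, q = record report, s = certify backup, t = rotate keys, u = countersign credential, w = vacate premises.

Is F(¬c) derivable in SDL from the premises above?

Premise 2 is O(¬s -> c), but O(¬s) is not derivable from the premises, so it does not yield O(c).
No other premise forces O(c). An ideal world satisfying every premise can still have ¬c true, so F(¬c) is not derivable.

No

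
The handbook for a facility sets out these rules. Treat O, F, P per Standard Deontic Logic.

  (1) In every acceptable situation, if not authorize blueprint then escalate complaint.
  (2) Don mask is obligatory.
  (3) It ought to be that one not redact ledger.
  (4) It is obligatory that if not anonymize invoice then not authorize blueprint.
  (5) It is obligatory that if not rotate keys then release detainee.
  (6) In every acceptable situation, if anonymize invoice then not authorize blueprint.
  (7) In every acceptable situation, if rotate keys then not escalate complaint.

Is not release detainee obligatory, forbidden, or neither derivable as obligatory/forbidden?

Forbidden

Premises 4 and 6 cover both cases: O(¬anonymize_invoice → ¬authorize_blueprint) and O(anonymize_invoice → ¬authorize_blueprint). Since ¬anonymize_invoice ∨ anonymize_invoice is a tautology, O(¬authorize_blueprint) follows.
Premise 1 is O(¬authorize_blueprint → escalate_complaint); since O(¬authorize_blueprint), deontic closure gives O(escalate_complaint).
Premise 7 is O(rotate_keys → ¬escalate_complaint); contrapositively O(escalate_complaint → ¬rotate_keys). Since O(escalate_complaint) holds, K gives O(¬rotate_keys).
With premise 5, O(¬rotate_keys → release_detainee), the K-axiom yields O(release_detainee).
Premises 2, 3 do not contribute to this derivation.
Thus O(release_detainee), which is F(¬release_detainee): ¬release_detainee is forbidden.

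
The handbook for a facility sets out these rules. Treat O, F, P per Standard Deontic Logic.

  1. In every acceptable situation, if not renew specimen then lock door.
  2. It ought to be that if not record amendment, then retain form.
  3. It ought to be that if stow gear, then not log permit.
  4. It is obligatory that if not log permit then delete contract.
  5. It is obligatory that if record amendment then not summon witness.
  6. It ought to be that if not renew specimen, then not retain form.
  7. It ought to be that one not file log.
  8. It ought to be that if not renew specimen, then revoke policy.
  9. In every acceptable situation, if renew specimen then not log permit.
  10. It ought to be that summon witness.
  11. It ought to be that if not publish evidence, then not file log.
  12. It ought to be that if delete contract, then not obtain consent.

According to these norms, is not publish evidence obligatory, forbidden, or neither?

Premise 11 is O(¬publish_evidence → ¬file_log); even if O(¬file_log) held, inferring O(¬publish_evidence) would be affirming the consequent — invalid.
No premise or chain of K-axiom applications forces O(¬publish_evidence), and none forces O(publish_evidence). So ¬publish_evidence is neither obligatory nor forbidden under these norms.

Neither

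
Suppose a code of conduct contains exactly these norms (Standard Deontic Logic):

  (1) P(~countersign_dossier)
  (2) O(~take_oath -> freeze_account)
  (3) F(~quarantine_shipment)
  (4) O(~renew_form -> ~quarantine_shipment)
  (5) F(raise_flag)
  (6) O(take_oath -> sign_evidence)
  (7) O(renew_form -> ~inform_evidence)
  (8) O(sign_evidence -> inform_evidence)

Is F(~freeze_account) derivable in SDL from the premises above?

Premise 3, F(~quarantine_shipment), is equivalent to O(quarantine_shipment).
Premise 4, O(~renew_form -> ~quarantine_shipment), contraposes to O(quarantine_shipment -> renew_form); with O(quarantine_shipment) we get O(renew_form).
Applying K to premise 7 (O(renew_form -> ~inform_evidence)) and O(renew_form) yields O(~inform_evidence).
Premise 8 is O(sign_evidence -> inform_evidence); contrapositively O(~inform_evidence -> ~sign_evidence). Since O(~inform_evidence) holds, K gives O(~sign_evidence).
The contrapositive of premise 6 (O(take_oath -> sign_evidence)) is O(~sign_evidence -> ~take_oath), and O(~sign_evidence) is already established, so O(~take_oath).
With premise 2, O(~take_oath -> freeze_account), the K-axiom yields O(freeze_account).
Premises 1, 5 do not contribute to this derivation.
So O(freeze_account) holds, i.e. F(~freeze_account). The claim follows.

Yes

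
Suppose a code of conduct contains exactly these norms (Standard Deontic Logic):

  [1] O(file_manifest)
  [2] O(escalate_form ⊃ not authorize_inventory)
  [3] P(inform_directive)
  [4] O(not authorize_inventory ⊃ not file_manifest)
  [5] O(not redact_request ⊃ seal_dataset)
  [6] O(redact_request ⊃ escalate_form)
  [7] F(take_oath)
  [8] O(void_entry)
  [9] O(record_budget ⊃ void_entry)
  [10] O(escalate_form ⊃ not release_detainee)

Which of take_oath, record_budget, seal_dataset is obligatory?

seal_dataset

Premise 1 gives O(file_manifest).
Premise 4 is O(not authorize_inventory ⊃ not file_manifest); contrapositively O(file_manifest ⊃ authorize_inventory). Since O(file_manifest) holds, K gives O(authorize_inventory).
The contrapositive of premise 2 (O(escalate_form ⊃ not authorize_inventory)) is O(authorize_inventory ⊃ not escalate_form), and O(authorize_inventory) is already established, so O(not escalate_form).
Premise 6 is O(redact_request ⊃ escalate_form); contrapositively O(not escalate_form ⊃ not redact_request). Since O(not escalate_form) holds, K gives O(not redact_request).
From O(not redact_request) and premise 5, O(not redact_request ⊃ seal_dataset), we obtain O(seal_dataset).
So O(seal_dataset) holds — seal_dataset is obligatory. None of the other listed options is made obligatory by any chain of premises.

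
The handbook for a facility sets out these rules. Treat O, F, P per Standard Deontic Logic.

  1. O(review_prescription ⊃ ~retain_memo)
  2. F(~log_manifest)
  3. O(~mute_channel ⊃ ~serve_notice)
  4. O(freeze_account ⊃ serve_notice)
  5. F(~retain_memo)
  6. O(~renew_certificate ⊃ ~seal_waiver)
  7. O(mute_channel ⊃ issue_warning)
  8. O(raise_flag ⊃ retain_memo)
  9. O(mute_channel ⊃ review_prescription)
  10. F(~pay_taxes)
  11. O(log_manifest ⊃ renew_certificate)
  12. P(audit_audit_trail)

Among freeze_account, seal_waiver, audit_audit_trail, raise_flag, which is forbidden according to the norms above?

Premise 5, F(~retain_memo), is equivalent to O(retain_memo).
Premise 1, O(review_prescription ⊃ ~retain_memo), contraposes to O(retain_memo ⊃ ~review_prescription); with O(retain_memo) we get O(~review_prescription).
Premise 9 is O(mute_channel ⊃ review_prescription); contrapositively O(~review_prescription ⊃ ~mute_channel). Since O(~review_prescription) holds, K gives O(~mute_channel).
Applying K to premise 3 (O(~mute_channel ⊃ ~serve_notice)) and O(~mute_channel) yields O(~serve_notice).
Premise 4 is O(freeze_account ⊃ serve_notice); contrapositively O(~serve_notice ⊃ ~freeze_account). Since O(~serve_notice) holds, K gives O(~freeze_account).
So O(~freeze_account) holds, i.e. freeze_account is forbidden. None of the other listed options is forbidden under the premises.

freeze_account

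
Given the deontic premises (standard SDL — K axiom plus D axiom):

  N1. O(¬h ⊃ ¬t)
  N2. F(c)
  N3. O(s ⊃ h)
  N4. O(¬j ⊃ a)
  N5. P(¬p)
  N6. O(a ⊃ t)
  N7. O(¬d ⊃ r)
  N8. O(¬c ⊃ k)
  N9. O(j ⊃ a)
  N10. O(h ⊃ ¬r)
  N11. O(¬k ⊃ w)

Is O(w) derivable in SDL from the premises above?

No

Premise 11 is O(¬k ⊃ w), but O(¬k) is not derivable from the premises, so it does not yield O(w).
No other premise forces O(w). An ideal world satisfying every premise can still have w false, so O(w) is not derivable.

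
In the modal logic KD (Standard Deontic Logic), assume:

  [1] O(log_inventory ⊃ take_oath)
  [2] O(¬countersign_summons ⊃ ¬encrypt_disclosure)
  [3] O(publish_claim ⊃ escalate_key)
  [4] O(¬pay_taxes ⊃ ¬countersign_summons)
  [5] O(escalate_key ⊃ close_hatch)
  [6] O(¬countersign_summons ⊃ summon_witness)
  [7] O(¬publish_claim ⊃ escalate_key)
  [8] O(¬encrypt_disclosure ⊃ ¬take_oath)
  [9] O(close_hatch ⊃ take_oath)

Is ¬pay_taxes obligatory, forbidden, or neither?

Premises 3 and 7 cover both cases: O(publish_claim ⊃ escalate_key) and O(¬publish_claim ⊃ escalate_key). Since publish_claim ∨ ¬publish_claim is a tautology, O(escalate_key) follows.
Applying K to premise 5 (O(escalate_key ⊃ close_hatch)) and O(escalate_key) yields O(close_hatch).
Applying K to premise 9 (O(close_hatch ⊃ take_oath)) and O(close_hatch) yields O(take_oath).
Premise 8 is O(¬encrypt_disclosure ⊃ ¬take_oath); contrapositively O(take_oath ⊃ encrypt_disclosure). Since O(take_oath) holds, K gives O(encrypt_disclosure).
Premise 2 is O(¬countersign_summons ⊃ ¬encrypt_disclosure); contrapositively O(encrypt_disclosure ⊃ countersign_summons). Since O(encrypt_disclosure) holds, K gives O(countersign_summons).
Premise 4, O(¬pay_taxes ⊃ ¬countersign_summons), contraposes to O(countersign_summons ⊃ pay_taxes); with O(countersign_summons) we get O(pay_taxes).
Premises 1, 6 do not contribute to this derivation.
Thus O(pay_taxes), which is F(¬pay_taxes): ¬pay_taxes is forbidden.

Forbidden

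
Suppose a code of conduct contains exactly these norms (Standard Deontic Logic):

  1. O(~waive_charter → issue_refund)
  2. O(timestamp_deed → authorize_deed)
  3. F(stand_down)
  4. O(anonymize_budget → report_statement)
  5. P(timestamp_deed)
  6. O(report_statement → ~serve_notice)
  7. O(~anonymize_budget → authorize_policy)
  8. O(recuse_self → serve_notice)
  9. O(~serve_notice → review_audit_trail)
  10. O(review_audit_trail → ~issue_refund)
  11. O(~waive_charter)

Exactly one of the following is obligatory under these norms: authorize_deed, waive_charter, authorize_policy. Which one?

From premise 11 we have O(~waive_charter).
Premise 1 is O(~waive_charter → issue_refund); since O(~waive_charter), deontic closure gives O(issue_refund).
The contrapositive of premise 10 (O(review_audit_trail → ~issue_refund)) is O(issue_refund → ~review_audit_trail), and O(issue_refund) is already established, so O(~review_audit_trail).
The contrapositive of premise 9 (O(~serve_notice → review_audit_trail)) is O(~review_audit_trail → serve_notice), and O(~review_audit_trail) is already established, so O(serve_notice).
Premise 6 is O(report_statement → ~serve_notice); contrapositively O(serve_notice → ~report_statement). Since O(serve_notice) holds, K gives O(~report_statement).
The contrapositive of premise 4 (O(anonymize_budget → report_statement)) is O(~report_statement → ~anonymize_budget), and O(~report_statement) is already established, so O(~anonymize_budget).
Premise 7 is O(~anonymize_budget → authorize_policy); since O(~anonymize_budget), deontic closure gives O(authorize_policy).
So O(authorize_policy) holds — authorize_policy is obligatory. None of the other listed options is made obligatory by any chain of premises.

authorize_policy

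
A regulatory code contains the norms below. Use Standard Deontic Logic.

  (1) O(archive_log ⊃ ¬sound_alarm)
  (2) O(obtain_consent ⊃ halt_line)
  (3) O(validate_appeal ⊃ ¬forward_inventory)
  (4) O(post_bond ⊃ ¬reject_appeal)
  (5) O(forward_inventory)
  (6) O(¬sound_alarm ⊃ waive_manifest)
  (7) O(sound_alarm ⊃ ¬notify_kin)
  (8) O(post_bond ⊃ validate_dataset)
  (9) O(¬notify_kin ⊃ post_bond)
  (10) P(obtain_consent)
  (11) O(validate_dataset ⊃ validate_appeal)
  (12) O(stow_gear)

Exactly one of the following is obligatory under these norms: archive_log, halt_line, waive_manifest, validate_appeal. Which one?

waive_manifest

From premise 5 we have O(forward_inventory).
Premise 3, O(validate_appeal ⊃ ¬forward_inventory), contraposes to O(forward_inventory ⊃ ¬validate_appeal); with O(forward_inventory) we get O(¬validate_appeal).
Premise 11 is O(validate_dataset ⊃ validate_appeal); contrapositively O(¬validate_appeal ⊃ ¬validate_dataset). Since O(¬validate_appeal) holds, K gives O(¬validate_dataset).
Premise 8, O(post_bond ⊃ validate_dataset), contraposes to O(¬validate_dataset ⊃ ¬post_bond); with O(¬validate_dataset) we get O(¬post_bond).
Premise 9, O(¬notify_kin ⊃ post_bond), contraposes to O(¬post_bond ⊃ notify_kin); with O(¬post_bond) we get O(notify_kin).
Premise 7 is O(sound_alarm ⊃ ¬notify_kin); contrapositively O(notify_kin ⊃ ¬sound_alarm). Since O(notify_kin) holds, K gives O(¬sound_alarm).
Applying K to premise 6 (O(¬sound_alarm ⊃ waive_manifest)) and O(¬sound_alarm) yields O(waive_manifest).
So O(waive_manifest) holds — waive_manifest is obligatory. None of the other listed options is made obligatory by any chain of premises.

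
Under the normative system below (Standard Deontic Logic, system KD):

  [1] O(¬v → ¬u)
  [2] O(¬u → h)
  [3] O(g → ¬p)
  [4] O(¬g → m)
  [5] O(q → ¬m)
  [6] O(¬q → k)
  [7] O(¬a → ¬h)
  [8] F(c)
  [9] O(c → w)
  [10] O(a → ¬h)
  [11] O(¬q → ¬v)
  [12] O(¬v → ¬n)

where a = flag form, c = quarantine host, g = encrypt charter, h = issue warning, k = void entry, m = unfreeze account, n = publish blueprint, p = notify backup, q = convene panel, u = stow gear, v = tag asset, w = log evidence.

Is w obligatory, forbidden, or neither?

Neither

Premise 9 is O(c → w), but O(c) is not derivable from the premises, so it does not yield O(w).
No premise or chain of K-axiom applications forces O(w), and none forces O(¬w). So w is neither obligatory nor forbidden under these norms.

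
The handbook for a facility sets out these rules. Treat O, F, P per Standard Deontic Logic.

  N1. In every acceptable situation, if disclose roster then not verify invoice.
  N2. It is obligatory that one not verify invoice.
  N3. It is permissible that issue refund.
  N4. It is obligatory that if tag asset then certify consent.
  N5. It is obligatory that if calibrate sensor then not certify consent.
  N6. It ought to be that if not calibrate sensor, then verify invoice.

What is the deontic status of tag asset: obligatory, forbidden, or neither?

Forbidden

Premise 2 gives O(¬verify_invoice).
Premise 6, O(¬calibrate_sensor → verify_invoice), contraposes to O(¬verify_invoice → calibrate_sensor); with O(¬verify_invoice) we get O(calibrate_sensor).
From O(calibrate_sensor) and premise 5, O(calibrate_sensor → ¬certify_consent), we obtain O(¬certify_consent).
Premise 4, O(tag_asset → certify_consent), contraposes to O(¬certify_consent → ¬tag_asset); with O(¬certify_consent) we get O(¬tag_asset).
Premises 1, 3 do not contribute to this derivation.
Thus O(¬tag_asset), which is F(tag_asset): tag_asset is forbidden.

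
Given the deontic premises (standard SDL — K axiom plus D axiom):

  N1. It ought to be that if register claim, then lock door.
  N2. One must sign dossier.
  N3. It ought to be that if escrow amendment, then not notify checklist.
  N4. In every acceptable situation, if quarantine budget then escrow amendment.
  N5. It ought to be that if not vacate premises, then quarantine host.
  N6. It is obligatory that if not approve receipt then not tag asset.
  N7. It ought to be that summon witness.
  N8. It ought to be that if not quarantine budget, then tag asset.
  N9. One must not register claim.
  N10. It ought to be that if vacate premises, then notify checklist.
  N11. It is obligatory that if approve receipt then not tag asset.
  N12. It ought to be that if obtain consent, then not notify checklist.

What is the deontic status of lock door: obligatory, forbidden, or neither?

Neither

Premise 1 is O(register_claim → lock_door), but O(register_claim) is not derivable from the premises, so it does not yield O(lock_door).
No premise or chain of K-axiom applications forces O(lock_door), and none forces O(¬lock_door). So lock_door is neither obligatory nor forbidden under these norms.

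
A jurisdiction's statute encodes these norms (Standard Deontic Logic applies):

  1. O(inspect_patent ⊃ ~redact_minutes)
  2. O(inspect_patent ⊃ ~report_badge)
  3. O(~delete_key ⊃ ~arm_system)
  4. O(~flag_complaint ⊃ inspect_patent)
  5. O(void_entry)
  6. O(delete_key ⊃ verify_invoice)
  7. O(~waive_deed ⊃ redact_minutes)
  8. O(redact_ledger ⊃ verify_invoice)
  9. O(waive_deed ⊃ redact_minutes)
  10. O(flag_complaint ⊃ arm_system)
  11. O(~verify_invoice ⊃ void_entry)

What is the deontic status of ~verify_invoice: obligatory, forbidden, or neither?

Premises 7 and 9 are O(~waive_deed ⊃ redact_minutes) and O(waive_deed ⊃ redact_minutes); every ideal world satisfies ~waive_deed or waive_deed, so in either case redact_minutes holds — hence O(redact_minutes).
The contrapositive of premise 1 (O(inspect_patent ⊃ ~redact_minutes)) is O(redact_minutes ⊃ ~inspect_patent), and O(redact_minutes) is already established, so O(~inspect_patent).
Premise 4, O(~flag_complaint ⊃ inspect_patent), contraposes to O(~inspect_patent ⊃ flag_complaint); with O(~inspect_patent) we get O(flag_complaint).
Applying K to premise 10 (O(flag_complaint ⊃ arm_system)) and O(flag_complaint) yields O(arm_system).
Premise 3, O(~delete_key ⊃ ~arm_system), contraposes to O(arm_system ⊃ delete_key); with O(arm_system) we get O(delete_key).
Premise 6 is O(delete_key ⊃ verify_invoice); since O(delete_key), deontic closure gives O(verify_invoice).
Premises 2, 5, 8, 11 do not contribute to this derivation.
Thus O(verify_invoice), which is F(~verify_invoice): ~verify_invoice is forbidden.

Forbidden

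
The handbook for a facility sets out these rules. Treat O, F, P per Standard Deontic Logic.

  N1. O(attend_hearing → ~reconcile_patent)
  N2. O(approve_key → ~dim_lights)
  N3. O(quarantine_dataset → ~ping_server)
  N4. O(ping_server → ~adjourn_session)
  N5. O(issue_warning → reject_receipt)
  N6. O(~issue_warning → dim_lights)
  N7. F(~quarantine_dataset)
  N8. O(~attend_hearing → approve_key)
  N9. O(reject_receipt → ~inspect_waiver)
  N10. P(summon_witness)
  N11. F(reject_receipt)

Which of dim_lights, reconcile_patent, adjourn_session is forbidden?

reconcile_patent

Premise 11, F(reject_receipt), is equivalent to O(~reject_receipt).
The contrapositive of premise 5 (O(issue_warning → reject_receipt)) is O(~reject_receipt → ~issue_warning), and O(~reject_receipt) is already established, so O(~issue_warning).
With premise 6, O(~issue_warning → dim_lights), the K-axiom yields O(dim_lights).
The contrapositive of premise 2 (O(approve_key → ~dim_lights)) is O(dim_lights → ~approve_key), and O(dim_lights) is already established, so O(~approve_key).
Premise 8 is O(~attend_hearing → approve_key); contrapositively O(~approve_key → attend_hearing). Since O(~approve_key) holds, K gives O(attend_hearing).
Premise 1 is O(attend_hearing → ~reconcile_patent); since O(attend_hearing), deontic closure gives O(~reconcile_patent).
So O(~reconcile_patent) holds, i.e. reconcile_patent is forbidden. None of the other listed options is forbidden under the premises.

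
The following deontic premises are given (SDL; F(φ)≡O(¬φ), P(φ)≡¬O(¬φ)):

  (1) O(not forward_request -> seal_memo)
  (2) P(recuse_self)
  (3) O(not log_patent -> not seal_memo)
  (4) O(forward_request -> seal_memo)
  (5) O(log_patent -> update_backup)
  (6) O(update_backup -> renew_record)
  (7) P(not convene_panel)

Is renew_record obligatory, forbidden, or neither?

Obligatory

By case analysis on not forward_request: premise 1 gives O(not forward_request -> seal_memo) and premise 4 gives O(forward_request -> seal_memo), so O(seal_memo) either way.
Premise 3 is O(not log_patent -> not seal_memo); contrapositively O(seal_memo -> log_patent). Since O(seal_memo) holds, K gives O(log_patent).
With premise 5, O(log_patent -> update_backup), the K-axiom yields O(update_backup).
Premise 6 is O(update_backup -> renew_record); since O(update_backup), deontic closure gives O(renew_record).
Premises 2, 7 do not contribute to this derivation.
Hence renew_record is obligatory.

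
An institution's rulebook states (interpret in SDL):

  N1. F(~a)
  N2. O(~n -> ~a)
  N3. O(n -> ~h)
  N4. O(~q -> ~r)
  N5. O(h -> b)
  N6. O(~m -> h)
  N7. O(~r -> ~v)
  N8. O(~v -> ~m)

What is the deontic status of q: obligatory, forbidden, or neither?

Premise 1 is F(~a), i.e. O(a).
The contrapositive of premise 2 (O(~n -> ~a)) is O(a -> n), and O(a) is already established, so O(n).
With premise 3, O(n -> ~h), the K-axiom yields O(~h).
Premise 6 is O(~m -> h); contrapositively O(~h -> m). Since O(~h) holds, K gives O(m).
The contrapositive of premise 8 (O(~v -> ~m)) is O(m -> v), and O(m) is already established, so O(v).
Premise 7 is O(~r -> ~v); contrapositively O(v -> r). Since O(v) holds, K gives O(r).
Premise 4 is O(~q -> ~r); contrapositively O(r -> q). Since O(r) holds, K gives O(q).
Premise 5 does not contribute to this derivation.
Hence q is obligatory.

Obligatory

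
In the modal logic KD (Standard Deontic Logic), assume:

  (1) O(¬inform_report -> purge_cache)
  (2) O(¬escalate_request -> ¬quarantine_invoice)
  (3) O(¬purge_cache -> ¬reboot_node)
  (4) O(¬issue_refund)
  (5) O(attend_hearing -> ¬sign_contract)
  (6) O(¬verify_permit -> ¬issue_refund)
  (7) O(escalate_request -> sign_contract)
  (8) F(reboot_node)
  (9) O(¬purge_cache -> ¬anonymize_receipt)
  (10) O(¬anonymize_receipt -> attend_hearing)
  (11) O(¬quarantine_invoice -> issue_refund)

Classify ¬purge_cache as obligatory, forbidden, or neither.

Forbidden

Premise 4 gives O(¬issue_refund).
Premise 11 is O(¬quarantine_invoice -> issue_refund); contrapositively O(¬issue_refund -> quarantine_invoice). Since O(¬issue_refund) holds, K gives O(quarantine_invoice).
Premise 2, O(¬escalate_request -> ¬quarantine_invoice), contraposes to O(quarantine_invoice -> escalate_request); with O(quarantine_invoice) we get O(escalate_request).
With premise 7, O(escalate_request -> sign_contract), the K-axiom yields O(sign_contract).
Premise 5, O(attend_hearing -> ¬sign_contract), contraposes to O(sign_contract -> ¬attend_hearing); with O(sign_contract) we get O(¬attend_hearing).
Premise 10, O(¬anonymize_receipt -> attend_hearing), contraposes to O(¬attend_hearing -> anonymize_receipt); with O(¬attend_hearing) we get O(anonymize_receipt).
Premise 9 is O(¬purge_cache -> ¬anonymize_receipt); contrapositively O(anonymize_receipt -> purge_cache). Since O(anonymize_receipt) holds, K gives O(purge_cache).
Premises 1, 3, 6, 8 do not contribute to this derivation.
Thus O(purge_cache), which is F(¬purge_cache): ¬purge_cache is forbidden.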